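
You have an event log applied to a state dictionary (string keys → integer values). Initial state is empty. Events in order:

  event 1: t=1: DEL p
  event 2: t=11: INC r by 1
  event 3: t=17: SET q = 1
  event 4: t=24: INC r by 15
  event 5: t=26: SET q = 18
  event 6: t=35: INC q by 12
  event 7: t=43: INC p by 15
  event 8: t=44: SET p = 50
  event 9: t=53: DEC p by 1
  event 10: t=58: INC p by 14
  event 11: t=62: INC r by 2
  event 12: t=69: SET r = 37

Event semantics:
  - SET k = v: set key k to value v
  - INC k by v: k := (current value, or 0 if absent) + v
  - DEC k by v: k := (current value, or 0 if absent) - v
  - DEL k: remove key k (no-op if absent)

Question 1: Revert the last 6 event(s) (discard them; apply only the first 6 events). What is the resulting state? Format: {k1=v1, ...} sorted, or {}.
Keep first 6 events (discard last 6):
  after event 1 (t=1: DEL p): {}
  after event 2 (t=11: INC r by 1): {r=1}
  after event 3 (t=17: SET q = 1): {q=1, r=1}
  after event 4 (t=24: INC r by 15): {q=1, r=16}
  after event 5 (t=26: SET q = 18): {q=18, r=16}
  after event 6 (t=35: INC q by 12): {q=30, r=16}

Answer: {q=30, r=16}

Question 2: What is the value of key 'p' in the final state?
Track key 'p' through all 12 events:
  event 1 (t=1: DEL p): p (absent) -> (absent)
  event 2 (t=11: INC r by 1): p unchanged
  event 3 (t=17: SET q = 1): p unchanged
  event 4 (t=24: INC r by 15): p unchanged
  event 5 (t=26: SET q = 18): p unchanged
  event 6 (t=35: INC q by 12): p unchanged
  event 7 (t=43: INC p by 15): p (absent) -> 15
  event 8 (t=44: SET p = 50): p 15 -> 50
  event 9 (t=53: DEC p by 1): p 50 -> 49
  event 10 (t=58: INC p by 14): p 49 -> 63
  event 11 (t=62: INC r by 2): p unchanged
  event 12 (t=69: SET r = 37): p unchanged
Final: p = 63

Answer: 63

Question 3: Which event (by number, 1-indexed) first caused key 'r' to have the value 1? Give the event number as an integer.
Looking for first event where r becomes 1:
  event 2: r (absent) -> 1  <-- first match

Answer: 2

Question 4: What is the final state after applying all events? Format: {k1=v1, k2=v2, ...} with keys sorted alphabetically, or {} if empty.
  after event 1 (t=1: DEL p): {}
  after event 2 (t=11: INC r by 1): {r=1}
  after event 3 (t=17: SET q = 1): {q=1, r=1}
  after event 4 (t=24: INC r by 15): {q=1, r=16}
  after event 5 (t=26: SET q = 18): {q=18, r=16}
  after event 6 (t=35: INC q by 12): {q=30, r=16}
  after event 7 (t=43: INC p by 15): {p=15, q=30, r=16}
  after event 8 (t=44: SET p = 50): {p=50, q=30, r=16}
  after event 9 (t=53: DEC p by 1): {p=49, q=30, r=16}
  after event 10 (t=58: INC p by 14): {p=63, q=30, r=16}
  after event 11 (t=62: INC r by 2): {p=63, q=30, r=18}
  after event 12 (t=69: SET r = 37): {p=63, q=30, r=37}

Answer: {p=63, q=30, r=37}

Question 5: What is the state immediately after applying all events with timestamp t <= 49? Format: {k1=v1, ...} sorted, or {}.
Answer: {p=50, q=30, r=16}

Derivation:
Apply events with t <= 49 (8 events):
  after event 1 (t=1: DEL p): {}
  after event 2 (t=11: INC r by 1): {r=1}
  after event 3 (t=17: SET q = 1): {q=1, r=1}
  after event 4 (t=24: INC r by 15): {q=1, r=16}
  after event 5 (t=26: SET q = 18): {q=18, r=16}
  after event 6 (t=35: INC q by 12): {q=30, r=16}
  after event 7 (t=43: INC p by 15): {p=15, q=30, r=16}
  after event 8 (t=44: SET p = 50): {p=50, q=30, r=16}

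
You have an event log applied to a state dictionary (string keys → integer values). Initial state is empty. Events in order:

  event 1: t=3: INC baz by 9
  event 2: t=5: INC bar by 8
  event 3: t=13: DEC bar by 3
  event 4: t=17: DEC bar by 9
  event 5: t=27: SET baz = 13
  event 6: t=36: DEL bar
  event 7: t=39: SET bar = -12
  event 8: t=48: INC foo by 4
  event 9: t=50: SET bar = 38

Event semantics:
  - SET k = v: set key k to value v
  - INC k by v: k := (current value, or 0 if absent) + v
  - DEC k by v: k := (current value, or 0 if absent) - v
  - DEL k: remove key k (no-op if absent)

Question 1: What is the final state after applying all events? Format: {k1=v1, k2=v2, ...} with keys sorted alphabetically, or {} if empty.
  after event 1 (t=3: INC baz by 9): {baz=9}
  after event 2 (t=5: INC bar by 8): {bar=8, baz=9}
  after event 3 (t=13: DEC bar by 3): {bar=5, baz=9}
  after event 4 (t=17: DEC bar by 9): {bar=-4, baz=9}
  after event 5 (t=27: SET baz = 13): {bar=-4, baz=13}
  after event 6 (t=36: DEL bar): {baz=13}
  after event 7 (t=39: SET bar = -12): {bar=-12, baz=13}
  after event 8 (t=48: INC foo by 4): {bar=-12, baz=13, foo=4}
  after event 9 (t=50: SET bar = 38): {bar=38, baz=13, foo=4}

Answer: {bar=38, baz=13, foo=4}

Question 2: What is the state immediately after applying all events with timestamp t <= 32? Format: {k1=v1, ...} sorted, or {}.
Apply events with t <= 32 (5 events):
  after event 1 (t=3: INC baz by 9): {baz=9}
  after event 2 (t=5: INC bar by 8): {bar=8, baz=9}
  after event 3 (t=13: DEC bar by 3): {bar=5, baz=9}
  after event 4 (t=17: DEC bar by 9): {bar=-4, baz=9}
  after event 5 (t=27: SET baz = 13): {bar=-4, baz=13}

Answer: {bar=-4, baz=13}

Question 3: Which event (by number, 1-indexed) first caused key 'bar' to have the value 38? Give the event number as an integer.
Answer: 9

Derivation:
Looking for first event where bar becomes 38:
  event 2: bar = 8
  event 3: bar = 5
  event 4: bar = -4
  event 5: bar = -4
  event 6: bar = (absent)
  event 7: bar = -12
  event 8: bar = -12
  event 9: bar -12 -> 38  <-- first match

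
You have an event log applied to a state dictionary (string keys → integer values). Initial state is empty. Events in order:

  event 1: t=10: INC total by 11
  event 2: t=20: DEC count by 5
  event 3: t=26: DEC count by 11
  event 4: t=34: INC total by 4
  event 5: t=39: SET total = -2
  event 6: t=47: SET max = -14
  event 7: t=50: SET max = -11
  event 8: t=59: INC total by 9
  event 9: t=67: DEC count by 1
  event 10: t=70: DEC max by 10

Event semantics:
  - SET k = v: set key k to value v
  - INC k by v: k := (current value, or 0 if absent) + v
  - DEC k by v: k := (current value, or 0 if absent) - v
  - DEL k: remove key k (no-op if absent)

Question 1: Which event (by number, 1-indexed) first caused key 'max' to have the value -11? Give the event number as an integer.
Answer: 7

Derivation:
Looking for first event where max becomes -11:
  event 6: max = -14
  event 7: max -14 -> -11  <-- first match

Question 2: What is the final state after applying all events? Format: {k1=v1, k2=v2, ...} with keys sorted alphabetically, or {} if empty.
Answer: {count=-17, max=-21, total=7}

Derivation:
  after event 1 (t=10: INC total by 11): {total=11}
  after event 2 (t=20: DEC count by 5): {count=-5, total=11}
  after event 3 (t=26: DEC count by 11): {count=-16, total=11}
  after event 4 (t=34: INC total by 4): {count=-16, total=15}
  after event 5 (t=39: SET total = -2): {count=-16, total=-2}
  after event 6 (t=47: SET max = -14): {count=-16, max=-14, total=-2}
  after event 7 (t=50: SET max = -11): {count=-16, max=-11, total=-2}
  after event 8 (t=59: INC total by 9): {count=-16, max=-11, total=7}
  after event 9 (t=67: DEC count by 1): {count=-17, max=-11, total=7}
  after event 10 (t=70: DEC max by 10): {count=-17, max=-21, total=7}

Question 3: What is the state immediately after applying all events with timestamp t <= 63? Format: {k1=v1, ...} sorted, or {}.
Apply events with t <= 63 (8 events):
  after event 1 (t=10: INC total by 11): {total=11}
  after event 2 (t=20: DEC count by 5): {count=-5, total=11}
  after event 3 (t=26: DEC count by 11): {count=-16, total=11}
  after event 4 (t=34: INC total by 4): {count=-16, total=15}
  after event 5 (t=39: SET total = -2): {count=-16, total=-2}
  after event 6 (t=47: SET max = -14): {count=-16, max=-14, total=-2}
  after event 7 (t=50: SET max = -11): {count=-16, max=-11, total=-2}
  after event 8 (t=59: INC total by 9): {count=-16, max=-11, total=7}

Answer: {count=-16, max=-11, total=7}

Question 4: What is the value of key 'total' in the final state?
Answer: 7

Derivation:
Track key 'total' through all 10 events:
  event 1 (t=10: INC total by 11): total (absent) -> 11
  event 2 (t=20: DEC count by 5): total unchanged
  event 3 (t=26: DEC count by 11): total unchanged
  event 4 (t=34: INC total by 4): total 11 -> 15
  event 5 (t=39: SET total = -2): total 15 -> -2
  event 6 (t=47: SET max = -14): total unchanged
  event 7 (t=50: SET max = -11): total unchanged
  event 8 (t=59: INC total by 9): total -2 -> 7
  event 9 (t=67: DEC count by 1): total unchanged
  event 10 (t=70: DEC max by 10): total unchanged
Final: total = 7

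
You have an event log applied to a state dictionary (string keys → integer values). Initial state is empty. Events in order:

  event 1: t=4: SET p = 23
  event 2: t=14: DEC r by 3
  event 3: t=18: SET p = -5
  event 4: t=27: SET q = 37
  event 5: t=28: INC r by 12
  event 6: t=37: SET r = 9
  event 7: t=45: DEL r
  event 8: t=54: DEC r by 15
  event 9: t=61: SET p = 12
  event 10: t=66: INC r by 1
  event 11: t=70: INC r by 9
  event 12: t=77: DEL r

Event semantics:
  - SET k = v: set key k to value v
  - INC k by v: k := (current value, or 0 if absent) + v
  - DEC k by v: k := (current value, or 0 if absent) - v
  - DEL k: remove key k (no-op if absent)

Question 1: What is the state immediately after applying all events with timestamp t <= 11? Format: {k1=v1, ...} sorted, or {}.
Apply events with t <= 11 (1 events):
  after event 1 (t=4: SET p = 23): {p=23}

Answer: {p=23}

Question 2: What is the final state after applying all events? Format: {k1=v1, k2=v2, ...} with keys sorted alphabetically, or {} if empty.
  after event 1 (t=4: SET p = 23): {p=23}
  after event 2 (t=14: DEC r by 3): {p=23, r=-3}
  after event 3 (t=18: SET p = -5): {p=-5, r=-3}
  after event 4 (t=27: SET q = 37): {p=-5, q=37, r=-3}
  after event 5 (t=28: INC r by 12): {p=-5, q=37, r=9}
  after event 6 (t=37: SET r = 9): {p=-5, q=37, r=9}
  after event 7 (t=45: DEL r): {p=-5, q=37}
  after event 8 (t=54: DEC r by 15): {p=-5, q=37, r=-15}
  after event 9 (t=61: SET p = 12): {p=12, q=37, r=-15}
  after event 10 (t=66: INC r by 1): {p=12, q=37, r=-14}
  after event 11 (t=70: INC r by 9): {p=12, q=37, r=-5}
  after event 12 (t=77: DEL r): {p=12, q=37}

Answer: {p=12, q=37}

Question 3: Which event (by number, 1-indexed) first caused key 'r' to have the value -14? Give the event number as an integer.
Looking for first event where r becomes -14:
  event 2: r = -3
  event 3: r = -3
  event 4: r = -3
  event 5: r = 9
  event 6: r = 9
  event 7: r = (absent)
  event 8: r = -15
  event 9: r = -15
  event 10: r -15 -> -14  <-- first match

Answer: 10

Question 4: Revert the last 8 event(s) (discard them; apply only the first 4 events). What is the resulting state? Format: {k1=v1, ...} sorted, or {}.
Answer: {p=-5, q=37, r=-3}

Derivation:
Keep first 4 events (discard last 8):
  after event 1 (t=4: SET p = 23): {p=23}
  after event 2 (t=14: DEC r by 3): {p=23, r=-3}
  after event 3 (t=18: SET p = -5): {p=-5, r=-3}
  after event 4 (t=27: SET q = 37): {p=-5, q=37, r=-3}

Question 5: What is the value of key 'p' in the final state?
Answer: 12

Derivation:
Track key 'p' through all 12 events:
  event 1 (t=4: SET p = 23): p (absent) -> 23
  event 2 (t=14: DEC r by 3): p unchanged
  event 3 (t=18: SET p = -5): p 23 -> -5
  event 4 (t=27: SET q = 37): p unchanged
  event 5 (t=28: INC r by 12): p unchanged
  event 6 (t=37: SET r = 9): p unchanged
  event 7 (t=45: DEL r): p unchanged
  event 8 (t=54: DEC r by 15): p unchanged
  event 9 (t=61: SET p = 12): p -5 -> 12
  event 10 (t=66: INC r by 1): p unchanged
  event 11 (t=70: INC r by 9): p unchanged
  event 12 (t=77: DEL r): p unchanged
Final: p = 12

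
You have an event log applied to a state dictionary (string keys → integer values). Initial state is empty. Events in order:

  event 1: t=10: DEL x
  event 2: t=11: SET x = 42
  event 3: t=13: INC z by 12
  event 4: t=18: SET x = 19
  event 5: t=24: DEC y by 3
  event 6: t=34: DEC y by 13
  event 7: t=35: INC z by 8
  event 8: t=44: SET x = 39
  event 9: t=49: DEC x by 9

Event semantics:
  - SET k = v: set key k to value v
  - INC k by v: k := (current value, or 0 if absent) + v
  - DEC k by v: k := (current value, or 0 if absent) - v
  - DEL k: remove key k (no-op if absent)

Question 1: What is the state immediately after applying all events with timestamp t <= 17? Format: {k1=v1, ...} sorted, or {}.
Answer: {x=42, z=12}

Derivation:
Apply events with t <= 17 (3 events):
  after event 1 (t=10: DEL x): {}
  after event 2 (t=11: SET x = 42): {x=42}
  after event 3 (t=13: INC z by 12): {x=42, z=12}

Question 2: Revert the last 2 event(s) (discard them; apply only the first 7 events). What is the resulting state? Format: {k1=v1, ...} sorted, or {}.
Keep first 7 events (discard last 2):
  after event 1 (t=10: DEL x): {}
  after event 2 (t=11: SET x = 42): {x=42}
  after event 3 (t=13: INC z by 12): {x=42, z=12}
  after event 4 (t=18: SET x = 19): {x=19, z=12}
  after event 5 (t=24: DEC y by 3): {x=19, y=-3, z=12}
  after event 6 (t=34: DEC y by 13): {x=19, y=-16, z=12}
  after event 7 (t=35: INC z by 8): {x=19, y=-16, z=20}

Answer: {x=19, y=-16, z=20}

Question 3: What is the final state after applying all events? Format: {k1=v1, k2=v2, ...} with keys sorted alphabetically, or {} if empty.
Answer: {x=30, y=-16, z=20}

Derivation:
  after event 1 (t=10: DEL x): {}
  after event 2 (t=11: SET x = 42): {x=42}
  after event 3 (t=13: INC z by 12): {x=42, z=12}
  after event 4 (t=18: SET x = 19): {x=19, z=12}
  after event 5 (t=24: DEC y by 3): {x=19, y=-3, z=12}
  after event 6 (t=34: DEC y by 13): {x=19, y=-16, z=12}
  after event 7 (t=35: INC z by 8): {x=19, y=-16, z=20}
  after event 8 (t=44: SET x = 39): {x=39, y=-16, z=20}
  after event 9 (t=49: DEC x by 9): {x=30, y=-16, z=20}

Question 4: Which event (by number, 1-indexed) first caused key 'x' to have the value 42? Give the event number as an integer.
Answer: 2

Derivation:
Looking for first event where x becomes 42:
  event 2: x (absent) -> 42  <-- first match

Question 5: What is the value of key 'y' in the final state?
Track key 'y' through all 9 events:
  event 1 (t=10: DEL x): y unchanged
  event 2 (t=11: SET x = 42): y unchanged
  event 3 (t=13: INC z by 12): y unchanged
  event 4 (t=18: SET x = 19): y unchanged
  event 5 (t=24: DEC y by 3): y (absent) -> -3
  event 6 (t=34: DEC y by 13): y -3 -> -16
  event 7 (t=35: INC z by 8): y unchanged
  event 8 (t=44: SET x = 39): y unchanged
  event 9 (t=49: DEC x by 9): y unchanged
Final: y = -16

Answer: -16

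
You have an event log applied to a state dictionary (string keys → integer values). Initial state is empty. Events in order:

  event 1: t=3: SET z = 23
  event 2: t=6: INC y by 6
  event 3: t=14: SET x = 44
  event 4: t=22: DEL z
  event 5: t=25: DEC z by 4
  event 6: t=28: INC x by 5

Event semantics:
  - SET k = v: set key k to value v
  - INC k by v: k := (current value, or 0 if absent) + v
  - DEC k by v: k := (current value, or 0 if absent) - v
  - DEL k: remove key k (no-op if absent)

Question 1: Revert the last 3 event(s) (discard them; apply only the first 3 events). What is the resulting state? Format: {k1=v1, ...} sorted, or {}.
Answer: {x=44, y=6, z=23}

Derivation:
Keep first 3 events (discard last 3):
  after event 1 (t=3: SET z = 23): {z=23}
  after event 2 (t=6: INC y by 6): {y=6, z=23}
  after event 3 (t=14: SET x = 44): {x=44, y=6, z=23}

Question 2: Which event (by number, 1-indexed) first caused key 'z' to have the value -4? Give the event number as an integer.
Answer: 5

Derivation:
Looking for first event where z becomes -4:
  event 1: z = 23
  event 2: z = 23
  event 3: z = 23
  event 4: z = (absent)
  event 5: z (absent) -> -4  <-- first match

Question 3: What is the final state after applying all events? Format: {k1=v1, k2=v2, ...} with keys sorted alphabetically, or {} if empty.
Answer: {x=49, y=6, z=-4}

Derivation:
  after event 1 (t=3: SET z = 23): {z=23}
  after event 2 (t=6: INC y by 6): {y=6, z=23}
  after event 3 (t=14: SET x = 44): {x=44, y=6, z=23}
  after event 4 (t=22: DEL z): {x=44, y=6}
  after event 5 (t=25: DEC z by 4): {x=44, y=6, z=-4}
  after event 6 (t=28: INC x by 5): {x=49, y=6, z=-4}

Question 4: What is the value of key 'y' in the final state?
Answer: 6

Derivation:
Track key 'y' through all 6 events:
  event 1 (t=3: SET z = 23): y unchanged
  event 2 (t=6: INC y by 6): y (absent) -> 6
  event 3 (t=14: SET x = 44): y unchanged
  event 4 (t=22: DEL z): y unchanged
  event 5 (t=25: DEC z by 4): y unchanged
  event 6 (t=28: INC x by 5): y unchanged
Final: y = 6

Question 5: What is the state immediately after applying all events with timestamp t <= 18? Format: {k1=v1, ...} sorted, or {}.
Apply events with t <= 18 (3 events):
  after event 1 (t=3: SET z = 23): {z=23}
  after event 2 (t=6: INC y by 6): {y=6, z=23}
  after event 3 (t=14: SET x = 44): {x=44, y=6, z=23}

Answer: {x=44, y=6, z=23}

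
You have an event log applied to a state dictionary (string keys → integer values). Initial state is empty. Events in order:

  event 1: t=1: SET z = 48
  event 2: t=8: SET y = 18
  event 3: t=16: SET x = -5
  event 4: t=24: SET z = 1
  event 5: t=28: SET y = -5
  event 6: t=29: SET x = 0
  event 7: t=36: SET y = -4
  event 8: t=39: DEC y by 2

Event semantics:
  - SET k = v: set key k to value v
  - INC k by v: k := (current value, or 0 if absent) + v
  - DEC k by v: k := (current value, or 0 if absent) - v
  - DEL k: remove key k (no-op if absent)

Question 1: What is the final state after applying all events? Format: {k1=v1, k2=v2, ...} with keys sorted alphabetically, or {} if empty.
  after event 1 (t=1: SET z = 48): {z=48}
  after event 2 (t=8: SET y = 18): {y=18, z=48}
  after event 3 (t=16: SET x = -5): {x=-5, y=18, z=48}
  after event 4 (t=24: SET z = 1): {x=-5, y=18, z=1}
  after event 5 (t=28: SET y = -5): {x=-5, y=-5, z=1}
  after event 6 (t=29: SET x = 0): {x=0, y=-5, z=1}
  after event 7 (t=36: SET y = -4): {x=0, y=-4, z=1}
  after event 8 (t=39: DEC y by 2): {x=0, y=-6, z=1}

Answer: {x=0, y=-6, z=1}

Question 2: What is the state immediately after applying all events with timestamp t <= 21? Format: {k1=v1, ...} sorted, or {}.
Apply events with t <= 21 (3 events):
  after event 1 (t=1: SET z = 48): {z=48}
  after event 2 (t=8: SET y = 18): {y=18, z=48}
  after event 3 (t=16: SET x = -5): {x=-5, y=18, z=48}

Answer: {x=-5, y=18, z=48}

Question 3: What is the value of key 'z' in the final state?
Answer: 1

Derivation:
Track key 'z' through all 8 events:
  event 1 (t=1: SET z = 48): z (absent) -> 48
  event 2 (t=8: SET y = 18): z unchanged
  event 3 (t=16: SET x = -5): z unchanged
  event 4 (t=24: SET z = 1): z 48 -> 1
  event 5 (t=28: SET y = -5): z unchanged
  event 6 (t=29: SET x = 0): z unchanged
  event 7 (t=36: SET y = -4): z unchanged
  event 8 (t=39: DEC y by 2): z unchanged
Final: z = 1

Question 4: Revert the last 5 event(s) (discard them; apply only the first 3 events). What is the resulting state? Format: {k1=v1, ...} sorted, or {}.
Keep first 3 events (discard last 5):
  after event 1 (t=1: SET z = 48): {z=48}
  after event 2 (t=8: SET y = 18): {y=18, z=48}
  after event 3 (t=16: SET x = -5): {x=-5, y=18, z=48}

Answer: {x=-5, y=18, z=48}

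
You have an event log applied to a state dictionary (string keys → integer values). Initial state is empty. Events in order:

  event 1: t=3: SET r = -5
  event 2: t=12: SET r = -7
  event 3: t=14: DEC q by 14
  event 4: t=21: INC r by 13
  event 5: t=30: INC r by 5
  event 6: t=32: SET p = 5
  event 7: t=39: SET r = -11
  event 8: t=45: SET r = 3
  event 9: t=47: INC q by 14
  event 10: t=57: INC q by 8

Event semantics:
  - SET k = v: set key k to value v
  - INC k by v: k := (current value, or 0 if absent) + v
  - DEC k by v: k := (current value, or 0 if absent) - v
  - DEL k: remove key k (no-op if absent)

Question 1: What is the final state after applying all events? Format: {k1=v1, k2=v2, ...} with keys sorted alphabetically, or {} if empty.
  after event 1 (t=3: SET r = -5): {r=-5}
  after event 2 (t=12: SET r = -7): {r=-7}
  after event 3 (t=14: DEC q by 14): {q=-14, r=-7}
  after event 4 (t=21: INC r by 13): {q=-14, r=6}
  after event 5 (t=30: INC r by 5): {q=-14, r=11}
  after event 6 (t=32: SET p = 5): {p=5, q=-14, r=11}
  after event 7 (t=39: SET r = -11): {p=5, q=-14, r=-11}
  after event 8 (t=45: SET r = 3): {p=5, q=-14, r=3}
  after event 9 (t=47: INC q by 14): {p=5, q=0, r=3}
  after event 10 (t=57: INC q by 8): {p=5, q=8, r=3}

Answer: {p=5, q=8, r=3}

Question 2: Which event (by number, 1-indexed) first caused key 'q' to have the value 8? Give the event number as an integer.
Looking for first event where q becomes 8:
  event 3: q = -14
  event 4: q = -14
  event 5: q = -14
  event 6: q = -14
  event 7: q = -14
  event 8: q = -14
  event 9: q = 0
  event 10: q 0 -> 8  <-- first match

Answer: 10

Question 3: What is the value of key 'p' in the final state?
Track key 'p' through all 10 events:
  event 1 (t=3: SET r = -5): p unchanged
  event 2 (t=12: SET r = -7): p unchanged
  event 3 (t=14: DEC q by 14): p unchanged
  event 4 (t=21: INC r by 13): p unchanged
  event 5 (t=30: INC r by 5): p unchanged
  event 6 (t=32: SET p = 5): p (absent) -> 5
  event 7 (t=39: SET r = -11): p unchanged
  event 8 (t=45: SET r = 3): p unchanged
  event 9 (t=47: INC q by 14): p unchanged
  event 10 (t=57: INC q by 8): p unchanged
Final: p = 5

Answer: 5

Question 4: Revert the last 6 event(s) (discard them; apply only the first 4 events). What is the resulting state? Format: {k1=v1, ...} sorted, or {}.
Answer: {q=-14, r=6}

Derivation:
Keep first 4 events (discard last 6):
  after event 1 (t=3: SET r = -5): {r=-5}
  after event 2 (t=12: SET r = -7): {r=-7}
  after event 3 (t=14: DEC q by 14): {q=-14, r=-7}
  after event 4 (t=21: INC r by 13): {q=-14, r=6}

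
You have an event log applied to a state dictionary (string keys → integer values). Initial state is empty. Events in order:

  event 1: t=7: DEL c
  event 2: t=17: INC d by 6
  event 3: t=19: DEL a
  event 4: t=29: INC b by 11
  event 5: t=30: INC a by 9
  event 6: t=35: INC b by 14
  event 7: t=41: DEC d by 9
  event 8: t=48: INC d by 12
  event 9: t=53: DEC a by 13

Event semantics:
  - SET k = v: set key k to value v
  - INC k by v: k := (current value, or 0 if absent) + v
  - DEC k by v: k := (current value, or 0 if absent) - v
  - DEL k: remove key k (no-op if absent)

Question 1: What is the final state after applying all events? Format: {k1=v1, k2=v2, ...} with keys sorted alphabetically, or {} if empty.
  after event 1 (t=7: DEL c): {}
  after event 2 (t=17: INC d by 6): {d=6}
  after event 3 (t=19: DEL a): {d=6}
  after event 4 (t=29: INC b by 11): {b=11, d=6}
  after event 5 (t=30: INC a by 9): {a=9, b=11, d=6}
  after event 6 (t=35: INC b by 14): {a=9, b=25, d=6}
  after event 7 (t=41: DEC d by 9): {a=9, b=25, d=-3}
  after event 8 (t=48: INC d by 12): {a=9, b=25, d=9}
  after event 9 (t=53: DEC a by 13): {a=-4, b=25, d=9}

Answer: {a=-4, b=25, d=9}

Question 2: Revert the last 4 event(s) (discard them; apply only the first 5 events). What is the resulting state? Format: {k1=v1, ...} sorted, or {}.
Answer: {a=9, b=11, d=6}

Derivation:
Keep first 5 events (discard last 4):
  after event 1 (t=7: DEL c): {}
  after event 2 (t=17: INC d by 6): {d=6}
  after event 3 (t=19: DEL a): {d=6}
  after event 4 (t=29: INC b by 11): {b=11, d=6}
  after event 5 (t=30: INC a by 9): {a=9, b=11, d=6}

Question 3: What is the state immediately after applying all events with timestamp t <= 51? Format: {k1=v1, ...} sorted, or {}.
Answer: {a=9, b=25, d=9}

Derivation:
Apply events with t <= 51 (8 events):
  after event 1 (t=7: DEL c): {}
  after event 2 (t=17: INC d by 6): {d=6}
  after event 3 (t=19: DEL a): {d=6}
  after event 4 (t=29: INC b by 11): {b=11, d=6}
  after event 5 (t=30: INC a by 9): {a=9, b=11, d=6}
  after event 6 (t=35: INC b by 14): {a=9, b=25, d=6}
  after event 7 (t=41: DEC d by 9): {a=9, b=25, d=-3}
  after event 8 (t=48: INC d by 12): {a=9, b=25, d=9}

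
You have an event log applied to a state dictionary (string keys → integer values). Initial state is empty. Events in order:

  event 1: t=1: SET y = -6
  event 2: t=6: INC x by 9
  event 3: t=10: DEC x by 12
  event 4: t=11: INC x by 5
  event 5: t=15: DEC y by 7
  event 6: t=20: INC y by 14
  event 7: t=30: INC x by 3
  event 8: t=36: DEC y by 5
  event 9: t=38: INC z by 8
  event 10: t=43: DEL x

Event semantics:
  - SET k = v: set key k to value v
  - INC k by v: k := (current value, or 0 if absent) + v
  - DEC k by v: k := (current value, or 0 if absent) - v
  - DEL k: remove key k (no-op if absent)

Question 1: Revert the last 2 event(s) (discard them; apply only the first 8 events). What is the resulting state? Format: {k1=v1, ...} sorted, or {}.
Answer: {x=5, y=-4}

Derivation:
Keep first 8 events (discard last 2):
  after event 1 (t=1: SET y = -6): {y=-6}
  after event 2 (t=6: INC x by 9): {x=9, y=-6}
  after event 3 (t=10: DEC x by 12): {x=-3, y=-6}
  after event 4 (t=11: INC x by 5): {x=2, y=-6}
  after event 5 (t=15: DEC y by 7): {x=2, y=-13}
  after event 6 (t=20: INC y by 14): {x=2, y=1}
  after event 7 (t=30: INC x by 3): {x=5, y=1}
  after event 8 (t=36: DEC y by 5): {x=5, y=-4}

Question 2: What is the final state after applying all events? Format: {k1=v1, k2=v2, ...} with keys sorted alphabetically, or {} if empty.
  after event 1 (t=1: SET y = -6): {y=-6}
  after event 2 (t=6: INC x by 9): {x=9, y=-6}
  after event 3 (t=10: DEC x by 12): {x=-3, y=-6}
  after event 4 (t=11: INC x by 5): {x=2, y=-6}
  after event 5 (t=15: DEC y by 7): {x=2, y=-13}
  after event 6 (t=20: INC y by 14): {x=2, y=1}
  after event 7 (t=30: INC x by 3): {x=5, y=1}
  after event 8 (t=36: DEC y by 5): {x=5, y=-4}
  after event 9 (t=38: INC z by 8): {x=5, y=-4, z=8}
  after event 10 (t=43: DEL x): {y=-4, z=8}

Answer: {y=-4, z=8}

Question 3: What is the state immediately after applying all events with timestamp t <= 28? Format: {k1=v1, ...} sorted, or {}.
Apply events with t <= 28 (6 events):
  after event 1 (t=1: SET y = -6): {y=-6}
  after event 2 (t=6: INC x by 9): {x=9, y=-6}
  after event 3 (t=10: DEC x by 12): {x=-3, y=-6}
  after event 4 (t=11: INC x by 5): {x=2, y=-6}
  after event 5 (t=15: DEC y by 7): {x=2, y=-13}
  after event 6 (t=20: INC y by 14): {x=2, y=1}

Answer: {x=2, y=1}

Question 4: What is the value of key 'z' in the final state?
Track key 'z' through all 10 events:
  event 1 (t=1: SET y = -6): z unchanged
  event 2 (t=6: INC x by 9): z unchanged
  event 3 (t=10: DEC x by 12): z unchanged
  event 4 (t=11: INC x by 5): z unchanged
  event 5 (t=15: DEC y by 7): z unchanged
  event 6 (t=20: INC y by 14): z unchanged
  event 7 (t=30: INC x by 3): z unchanged
  event 8 (t=36: DEC y by 5): z unchanged
  event 9 (t=38: INC z by 8): z (absent) -> 8
  event 10 (t=43: DEL x): z unchanged
Final: z = 8

Answer: 8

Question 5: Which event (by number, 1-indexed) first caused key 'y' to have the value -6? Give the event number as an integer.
Looking for first event where y becomes -6:
  event 1: y (absent) -> -6  <-- first match

Answer: 1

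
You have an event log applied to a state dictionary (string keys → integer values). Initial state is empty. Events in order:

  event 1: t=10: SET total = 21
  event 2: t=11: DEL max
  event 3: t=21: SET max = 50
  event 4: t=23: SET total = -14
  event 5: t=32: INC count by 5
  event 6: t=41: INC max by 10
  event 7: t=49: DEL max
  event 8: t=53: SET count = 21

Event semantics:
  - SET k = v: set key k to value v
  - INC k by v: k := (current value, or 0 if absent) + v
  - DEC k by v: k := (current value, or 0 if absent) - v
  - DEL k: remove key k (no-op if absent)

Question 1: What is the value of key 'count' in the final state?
Answer: 21

Derivation:
Track key 'count' through all 8 events:
  event 1 (t=10: SET total = 21): count unchanged
  event 2 (t=11: DEL max): count unchanged
  event 3 (t=21: SET max = 50): count unchanged
  event 4 (t=23: SET total = -14): count unchanged
  event 5 (t=32: INC count by 5): count (absent) -> 5
  event 6 (t=41: INC max by 10): count unchanged
  event 7 (t=49: DEL max): count unchanged
  event 8 (t=53: SET count = 21): count 5 -> 21
Final: count = 21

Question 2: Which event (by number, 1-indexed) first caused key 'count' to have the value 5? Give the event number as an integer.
Answer: 5

Derivation:
Looking for first event where count becomes 5:
  event 5: count (absent) -> 5  <-- first match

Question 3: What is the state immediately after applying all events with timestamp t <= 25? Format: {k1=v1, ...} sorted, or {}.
Answer: {max=50, total=-14}

Derivation:
Apply events with t <= 25 (4 events):
  after event 1 (t=10: SET total = 21): {total=21}
  after event 2 (t=11: DEL max): {total=21}
  after event 3 (t=21: SET max = 50): {max=50, total=21}
  after event 4 (t=23: SET total = -14): {max=50, total=-14}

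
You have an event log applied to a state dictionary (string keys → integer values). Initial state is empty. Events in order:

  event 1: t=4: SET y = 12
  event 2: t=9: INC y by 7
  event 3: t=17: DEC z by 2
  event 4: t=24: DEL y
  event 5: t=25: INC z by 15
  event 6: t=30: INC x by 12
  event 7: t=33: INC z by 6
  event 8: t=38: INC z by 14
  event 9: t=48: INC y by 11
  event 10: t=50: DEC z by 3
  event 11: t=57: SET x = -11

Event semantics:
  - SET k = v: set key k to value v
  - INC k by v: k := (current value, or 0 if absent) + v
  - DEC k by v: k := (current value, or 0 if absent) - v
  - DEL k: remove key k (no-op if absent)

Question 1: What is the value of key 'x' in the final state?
Answer: -11

Derivation:
Track key 'x' through all 11 events:
  event 1 (t=4: SET y = 12): x unchanged
  event 2 (t=9: INC y by 7): x unchanged
  event 3 (t=17: DEC z by 2): x unchanged
  event 4 (t=24: DEL y): x unchanged
  event 5 (t=25: INC z by 15): x unchanged
  event 6 (t=30: INC x by 12): x (absent) -> 12
  event 7 (t=33: INC z by 6): x unchanged
  event 8 (t=38: INC z by 14): x unchanged
  event 9 (t=48: INC y by 11): x unchanged
  event 10 (t=50: DEC z by 3): x unchanged
  event 11 (t=57: SET x = -11): x 12 -> -11
Final: x = -11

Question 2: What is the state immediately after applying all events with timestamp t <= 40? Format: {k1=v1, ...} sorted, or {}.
Answer: {x=12, z=33}

Derivation:
Apply events with t <= 40 (8 events):
  after event 1 (t=4: SET y = 12): {y=12}
  after event 2 (t=9: INC y by 7): {y=19}
  after event 3 (t=17: DEC z by 2): {y=19, z=-2}
  after event 4 (t=24: DEL y): {z=-2}
  after event 5 (t=25: INC z by 15): {z=13}
  after event 6 (t=30: INC x by 12): {x=12, z=13}
  after event 7 (t=33: INC z by 6): {x=12, z=19}
  after event 8 (t=38: INC z by 14): {x=12, z=33}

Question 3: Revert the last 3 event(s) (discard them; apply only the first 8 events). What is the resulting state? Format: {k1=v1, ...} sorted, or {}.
Keep first 8 events (discard last 3):
  after event 1 (t=4: SET y = 12): {y=12}
  after event 2 (t=9: INC y by 7): {y=19}
  after event 3 (t=17: DEC z by 2): {y=19, z=-2}
  after event 4 (t=24: DEL y): {z=-2}
  after event 5 (t=25: INC z by 15): {z=13}
  after event 6 (t=30: INC x by 12): {x=12, z=13}
  after event 7 (t=33: INC z by 6): {x=12, z=19}
  after event 8 (t=38: INC z by 14): {x=12, z=33}

Answer: {x=12, z=33}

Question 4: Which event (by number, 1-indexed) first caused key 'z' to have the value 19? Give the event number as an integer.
Looking for first event where z becomes 19:
  event 3: z = -2
  event 4: z = -2
  event 5: z = 13
  event 6: z = 13
  event 7: z 13 -> 19  <-- first match

Answer: 7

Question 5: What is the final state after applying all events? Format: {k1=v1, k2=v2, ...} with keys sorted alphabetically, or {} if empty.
Answer: {x=-11, y=11, z=30}

Derivation:
  after event 1 (t=4: SET y = 12): {y=12}
  after event 2 (t=9: INC y by 7): {y=19}
  after event 3 (t=17: DEC z by 2): {y=19, z=-2}
  after event 4 (t=24: DEL y): {z=-2}
  after event 5 (t=25: INC z by 15): {z=13}
  after event 6 (t=30: INC x by 12): {x=12, z=13}
  after event 7 (t=33: INC z by 6): {x=12, z=19}
  after event 8 (t=38: INC z by 14): {x=12, z=33}
  after event 9 (t=48: INC y by 11): {x=12, y=11, z=33}
  after event 10 (t=50: DEC z by 3): {x=12, y=11, z=30}
  after event 11 (t=57: SET x = -11): {x=-11, y=11, z=30}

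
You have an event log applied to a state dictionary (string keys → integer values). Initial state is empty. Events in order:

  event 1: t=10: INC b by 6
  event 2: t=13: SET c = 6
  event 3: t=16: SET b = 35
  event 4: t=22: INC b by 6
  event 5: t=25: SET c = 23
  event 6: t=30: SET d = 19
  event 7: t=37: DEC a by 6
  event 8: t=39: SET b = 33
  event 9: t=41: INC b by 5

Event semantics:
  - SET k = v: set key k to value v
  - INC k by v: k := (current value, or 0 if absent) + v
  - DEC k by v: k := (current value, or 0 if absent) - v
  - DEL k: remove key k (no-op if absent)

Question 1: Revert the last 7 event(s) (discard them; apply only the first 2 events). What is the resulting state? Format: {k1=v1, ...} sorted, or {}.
Answer: {b=6, c=6}

Derivation:
Keep first 2 events (discard last 7):
  after event 1 (t=10: INC b by 6): {b=6}
  after event 2 (t=13: SET c = 6): {b=6, c=6}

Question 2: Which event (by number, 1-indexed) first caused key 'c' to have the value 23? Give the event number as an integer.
Answer: 5

Derivation:
Looking for first event where c becomes 23:
  event 2: c = 6
  event 3: c = 6
  event 4: c = 6
  event 5: c 6 -> 23  <-- first match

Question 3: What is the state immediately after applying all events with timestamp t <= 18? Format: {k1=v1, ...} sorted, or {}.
Answer: {b=35, c=6}

Derivation:
Apply events with t <= 18 (3 events):
  after event 1 (t=10: INC b by 6): {b=6}
  after event 2 (t=13: SET c = 6): {b=6, c=6}
  after event 3 (t=16: SET b = 35): {b=35, c=6}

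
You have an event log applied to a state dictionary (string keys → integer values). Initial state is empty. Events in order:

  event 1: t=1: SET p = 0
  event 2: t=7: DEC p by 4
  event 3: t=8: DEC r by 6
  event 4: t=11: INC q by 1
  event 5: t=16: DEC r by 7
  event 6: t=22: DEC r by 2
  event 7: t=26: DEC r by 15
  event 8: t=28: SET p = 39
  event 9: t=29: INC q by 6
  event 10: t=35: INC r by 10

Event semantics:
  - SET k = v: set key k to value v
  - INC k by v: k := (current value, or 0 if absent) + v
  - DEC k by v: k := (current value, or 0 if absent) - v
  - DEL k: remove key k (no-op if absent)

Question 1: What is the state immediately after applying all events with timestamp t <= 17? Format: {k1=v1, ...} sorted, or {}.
Answer: {p=-4, q=1, r=-13}

Derivation:
Apply events with t <= 17 (5 events):
  after event 1 (t=1: SET p = 0): {p=0}
  after event 2 (t=7: DEC p by 4): {p=-4}
  after event 3 (t=8: DEC r by 6): {p=-4, r=-6}
  after event 4 (t=11: INC q by 1): {p=-4, q=1, r=-6}
  after event 5 (t=16: DEC r by 7): {p=-4, q=1, r=-13}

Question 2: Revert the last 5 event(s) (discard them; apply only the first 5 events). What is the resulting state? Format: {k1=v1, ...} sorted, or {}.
Keep first 5 events (discard last 5):
  after event 1 (t=1: SET p = 0): {p=0}
  after event 2 (t=7: DEC p by 4): {p=-4}
  after event 3 (t=8: DEC r by 6): {p=-4, r=-6}
  after event 4 (t=11: INC q by 1): {p=-4, q=1, r=-6}
  after event 5 (t=16: DEC r by 7): {p=-4, q=1, r=-13}

Answer: {p=-4, q=1, r=-13}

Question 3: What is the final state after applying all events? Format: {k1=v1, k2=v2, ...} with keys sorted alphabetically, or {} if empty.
  after event 1 (t=1: SET p = 0): {p=0}
  after event 2 (t=7: DEC p by 4): {p=-4}
  after event 3 (t=8: DEC r by 6): {p=-4, r=-6}
  after event 4 (t=11: INC q by 1): {p=-4, q=1, r=-6}
  after event 5 (t=16: DEC r by 7): {p=-4, q=1, r=-13}
  after event 6 (t=22: DEC r by 2): {p=-4, q=1, r=-15}
  after event 7 (t=26: DEC r by 15): {p=-4, q=1, r=-30}
  after event 8 (t=28: SET p = 39): {p=39, q=1, r=-30}
  after event 9 (t=29: INC q by 6): {p=39, q=7, r=-30}
  after event 10 (t=35: INC r by 10): {p=39, q=7, r=-20}

Answer: {p=39, q=7, r=-20}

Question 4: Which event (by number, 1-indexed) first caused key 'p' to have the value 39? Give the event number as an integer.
Looking for first event where p becomes 39:
  event 1: p = 0
  event 2: p = -4
  event 3: p = -4
  event 4: p = -4
  event 5: p = -4
  event 6: p = -4
  event 7: p = -4
  event 8: p -4 -> 39  <-- first match

Answer: 8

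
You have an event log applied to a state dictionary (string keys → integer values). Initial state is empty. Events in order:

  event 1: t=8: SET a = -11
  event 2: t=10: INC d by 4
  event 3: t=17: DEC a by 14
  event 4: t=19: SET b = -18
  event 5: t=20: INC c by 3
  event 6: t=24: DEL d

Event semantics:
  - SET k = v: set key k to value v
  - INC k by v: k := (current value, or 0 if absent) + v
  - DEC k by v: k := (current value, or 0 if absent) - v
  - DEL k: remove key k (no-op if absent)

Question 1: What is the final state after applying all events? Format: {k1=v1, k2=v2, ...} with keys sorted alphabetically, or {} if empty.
Answer: {a=-25, b=-18, c=3}

Derivation:
  after event 1 (t=8: SET a = -11): {a=-11}
  after event 2 (t=10: INC d by 4): {a=-11, d=4}
  after event 3 (t=17: DEC a by 14): {a=-25, d=4}
  after event 4 (t=19: SET b = -18): {a=-25, b=-18, d=4}
  after event 5 (t=20: INC c by 3): {a=-25, b=-18, c=3, d=4}
  after event 6 (t=24: DEL d): {a=-25, b=-18, c=3}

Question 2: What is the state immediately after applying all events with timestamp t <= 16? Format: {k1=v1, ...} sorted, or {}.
Answer: {a=-11, d=4}

Derivation:
Apply events with t <= 16 (2 events):
  after event 1 (t=8: SET a = -11): {a=-11}
  after event 2 (t=10: INC d by 4): {a=-11, d=4}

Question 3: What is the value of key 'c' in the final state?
Track key 'c' through all 6 events:
  event 1 (t=8: SET a = -11): c unchanged
  event 2 (t=10: INC d by 4): c unchanged
  event 3 (t=17: DEC a by 14): c unchanged
  event 4 (t=19: SET b = -18): c unchanged
  event 5 (t=20: INC c by 3): c (absent) -> 3
  event 6 (t=24: DEL d): c unchanged
Final: c = 3

Answer: 3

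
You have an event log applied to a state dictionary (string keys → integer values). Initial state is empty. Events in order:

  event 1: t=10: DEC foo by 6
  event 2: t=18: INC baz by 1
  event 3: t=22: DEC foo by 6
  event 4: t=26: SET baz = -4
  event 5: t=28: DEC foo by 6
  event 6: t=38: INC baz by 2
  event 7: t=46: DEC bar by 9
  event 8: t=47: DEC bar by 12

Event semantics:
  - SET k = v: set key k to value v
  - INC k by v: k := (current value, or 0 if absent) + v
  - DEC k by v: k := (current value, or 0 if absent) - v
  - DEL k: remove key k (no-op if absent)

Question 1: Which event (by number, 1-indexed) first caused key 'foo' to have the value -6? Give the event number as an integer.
Answer: 1

Derivation:
Looking for first event where foo becomes -6:
  event 1: foo (absent) -> -6  <-- first match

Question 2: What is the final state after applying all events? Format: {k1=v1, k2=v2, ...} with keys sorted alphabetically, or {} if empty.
  after event 1 (t=10: DEC foo by 6): {foo=-6}
  after event 2 (t=18: INC baz by 1): {baz=1, foo=-6}
  after event 3 (t=22: DEC foo by 6): {baz=1, foo=-12}
  after event 4 (t=26: SET baz = -4): {baz=-4, foo=-12}
  after event 5 (t=28: DEC foo by 6): {baz=-4, foo=-18}
  after event 6 (t=38: INC baz by 2): {baz=-2, foo=-18}
  after event 7 (t=46: DEC bar by 9): {bar=-9, baz=-2, foo=-18}
  after event 8 (t=47: DEC bar by 12): {bar=-21, baz=-2, foo=-18}

Answer: {bar=-21, baz=-2, foo=-18}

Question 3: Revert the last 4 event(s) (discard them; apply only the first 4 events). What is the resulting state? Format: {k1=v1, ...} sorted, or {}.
Answer: {baz=-4, foo=-12}

Derivation:
Keep first 4 events (discard last 4):
  after event 1 (t=10: DEC foo by 6): {foo=-6}
  after event 2 (t=18: INC baz by 1): {baz=1, foo=-6}
  after event 3 (t=22: DEC foo by 6): {baz=1, foo=-12}
  after event 4 (t=26: SET baz = -4): {baz=-4, foo=-12}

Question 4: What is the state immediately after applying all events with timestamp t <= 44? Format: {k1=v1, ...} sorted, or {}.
Answer: {baz=-2, foo=-18}

Derivation:
Apply events with t <= 44 (6 events):
  after event 1 (t=10: DEC foo by 6): {foo=-6}
  after event 2 (t=18: INC baz by 1): {baz=1, foo=-6}
  after event 3 (t=22: DEC foo by 6): {baz=1, foo=-12}
  after event 4 (t=26: SET baz = -4): {baz=-4, foo=-12}
  after event 5 (t=28: DEC foo by 6): {baz=-4, foo=-18}
  after event 6 (t=38: INC baz by 2): {baz=-2, foo=-18}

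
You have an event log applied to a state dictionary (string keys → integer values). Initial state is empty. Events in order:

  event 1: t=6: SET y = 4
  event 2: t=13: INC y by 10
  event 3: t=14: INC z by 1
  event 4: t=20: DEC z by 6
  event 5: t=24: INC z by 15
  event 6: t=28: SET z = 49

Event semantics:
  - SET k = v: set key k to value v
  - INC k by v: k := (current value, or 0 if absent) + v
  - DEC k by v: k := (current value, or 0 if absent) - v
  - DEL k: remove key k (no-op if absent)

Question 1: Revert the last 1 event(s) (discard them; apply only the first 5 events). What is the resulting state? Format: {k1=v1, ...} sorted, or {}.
Answer: {y=14, z=10}

Derivation:
Keep first 5 events (discard last 1):
  after event 1 (t=6: SET y = 4): {y=4}
  after event 2 (t=13: INC y by 10): {y=14}
  after event 3 (t=14: INC z by 1): {y=14, z=1}
  after event 4 (t=20: DEC z by 6): {y=14, z=-5}
  after event 5 (t=24: INC z by 15): {y=14, z=10}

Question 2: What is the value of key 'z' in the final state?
Track key 'z' through all 6 events:
  event 1 (t=6: SET y = 4): z unchanged
  event 2 (t=13: INC y by 10): z unchanged
  event 3 (t=14: INC z by 1): z (absent) -> 1
  event 4 (t=20: DEC z by 6): z 1 -> -5
  event 5 (t=24: INC z by 15): z -5 -> 10
  event 6 (t=28: SET z = 49): z 10 -> 49
Final: z = 49

Answer: 49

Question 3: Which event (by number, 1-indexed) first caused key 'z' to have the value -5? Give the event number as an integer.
Answer: 4

Derivation:
Looking for first event where z becomes -5:
  event 3: z = 1
  event 4: z 1 -> -5  <-- first match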